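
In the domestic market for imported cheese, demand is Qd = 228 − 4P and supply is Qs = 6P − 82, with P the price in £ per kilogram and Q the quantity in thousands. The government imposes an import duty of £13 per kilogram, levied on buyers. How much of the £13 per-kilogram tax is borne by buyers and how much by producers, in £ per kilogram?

Buyers bear £7.8 per kilogram; producers bear £5.2 per kilogram.

Without the tax, 228 − 4P = 6P − 82 gives 10P = 310, so P* = £31 and Q* = 104.
With the tax collected from buyers, demand (in seller-price terms) shifts: Qd = 228 − 4(P + 13).
Solving gives Q = 72.8 with buyers paying £38.8 and producers receiving £25.8 (the £13 wedge).
Burden on buyers: £7.8; on producers: £5.2. (They sum to £13.)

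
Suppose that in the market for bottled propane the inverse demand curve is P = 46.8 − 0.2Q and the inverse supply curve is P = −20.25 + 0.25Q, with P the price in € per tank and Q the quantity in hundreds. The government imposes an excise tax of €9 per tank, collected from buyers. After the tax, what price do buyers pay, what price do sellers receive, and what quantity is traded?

Rewrite in direct form: Qd = 234 − 5P and Qs = 4P + 81.
Without the tax, 234 − 5P = 4P + 81 gives 9P = 153, so P* = €17 and Q* = 149.
With the tax collected from buyers, demand (in seller-price terms) shifts: Qd = 234 − 5(P + 9).
New equilibrium: buyers pay €21, sellers receive €12, Q = 129. (Wedge: Pb − Ps = 9.)
The less price-elastic side of the market bears the larger share of a per-unit tax.

Buyers pay €21; sellers receive €12; quantity = 129.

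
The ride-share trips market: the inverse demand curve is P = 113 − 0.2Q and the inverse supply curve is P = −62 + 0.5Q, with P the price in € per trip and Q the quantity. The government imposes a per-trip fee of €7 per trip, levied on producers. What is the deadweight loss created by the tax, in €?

Rewrite in direct form: Qd = 565 − 5P and Qs = 2P + 124.
Before the tax: set 565 − 5P = 2P + 124 → P* = €63, Q* = 250.
With the tax collected from producers, supply shifts: Qs = 2(P − 7) + 124.
New equilibrium: buyers pay €65, producers receive €58, Q = 240. (Wedge: Pb − Ps = 7.)
Quantity falls by |ΔQ| = |250 − 240| = 10.
DWL = ½ · t · |ΔQ| = ½ · 7 · 10 = €35.

Deadweight loss = €35.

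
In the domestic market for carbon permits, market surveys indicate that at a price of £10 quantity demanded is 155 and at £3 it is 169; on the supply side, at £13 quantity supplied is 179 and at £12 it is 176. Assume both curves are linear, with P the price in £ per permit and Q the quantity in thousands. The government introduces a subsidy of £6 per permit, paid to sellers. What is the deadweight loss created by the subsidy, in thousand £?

Demand slope: (169 − 155)/(3 − 10) = -2, so Qd = 175 − 2P.
Supply slope: (176 − 179)/(12 − 13) = 3, so Qs = 3P + 140.
Without the subsidy, 175 − 2P = 3P + 140 gives 5P = 35, so P* = £7 and Q* = 161.
With a per-unit subsidy paid to sellers, each receives P + 6 per unit sold, so supply becomes Qs = 3(P + 6) + 140.
Solving gives Q = 168.2 with consumers paying £3.4 and sellers receiving £9.4 (the £6 wedge).
Quantity rises by |ΔQ| = |161 − 168.2| = 7.2.
DWL = ½ · t · |ΔQ| = ½ · 6 · 7.2 = £21.6.

Deadweight loss = £21.6 thousand.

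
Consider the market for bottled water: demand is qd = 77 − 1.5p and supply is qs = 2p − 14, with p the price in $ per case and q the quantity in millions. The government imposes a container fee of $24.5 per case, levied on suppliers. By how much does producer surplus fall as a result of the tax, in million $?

Producer surplus falls by $288.75 million.

Without the tax, 77 − 1.5p = 2p − 14 gives 3.5p = 91, so p* = $26 and q* = 38.
With the tax collected from suppliers, supply shifts: qs = 2(p − 24.5) − 14.
Solving gives q = 17 with consumers paying $40 and suppliers receiving $15.5 (the $24.5 wedge).
ΔPS is the trapezoid between Q = 17 and Q = 38 of height $10.5: ½ · (38 + 17) · 10.5 = $288.75.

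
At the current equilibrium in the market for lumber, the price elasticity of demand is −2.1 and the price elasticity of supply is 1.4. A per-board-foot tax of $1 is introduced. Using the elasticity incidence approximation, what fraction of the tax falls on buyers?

Buyers' share ≈ 0.4.

Incidence ratio: buyers' share ≈ εs / (εs + |εd|) = 1.4 / (1.4 + 2.1) = 0.4.
Supply is the less elastic side, so buyers bear the smaller share.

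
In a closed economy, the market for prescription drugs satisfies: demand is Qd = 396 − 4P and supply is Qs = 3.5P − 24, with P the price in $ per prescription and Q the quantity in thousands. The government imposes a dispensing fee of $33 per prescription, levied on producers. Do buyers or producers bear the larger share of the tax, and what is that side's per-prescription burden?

Without the tax, 396 − 4P = 3.5P − 24 gives 7.5P = 420, so P* = $56 and Q* = 172.
With the tax collected from producers, supply shifts: Qs = 3.5(P − 33) − 24.
Solving gives Q = 110.4 with buyers paying $71.4 and producers receiving $38.4 (the $33 wedge).
Per-prescription burden: buyers $15.4, producers $17.6.
Producers take the larger share because supply is less price-elastic here (demand slope 4 vs supply slope 3.5).
The less price-elastic side of the market bears the larger share of a per-unit tax.

Producers bear the larger share: $17.6 per prescription.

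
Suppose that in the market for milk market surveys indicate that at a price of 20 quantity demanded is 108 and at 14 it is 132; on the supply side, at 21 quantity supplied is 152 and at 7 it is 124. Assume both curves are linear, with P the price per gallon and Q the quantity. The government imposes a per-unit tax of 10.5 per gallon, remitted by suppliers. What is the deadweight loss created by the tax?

Deadweight loss = 73.5.

Demand slope: (132 − 108)/(14 − 20) = -4, so Qd = 188 − 4P.
Supply slope: (124 − 152)/(7 − 21) = 2, so Qs = 2P + 110.
Before the tax: set 188 − 4P = 2P + 110 → P* = 13, Q* = 136.
With the tax collected from suppliers, supply shifts: Qs = 2(P − 10.5) + 110.
New equilibrium: consumers pay 16.5, suppliers receive 6, Q = 122. (Wedge: Pb − Ps = 10.5.)
Quantity falls by |ΔQ| = |136 − 122| = 14.
DWL = ½ · t · |ΔQ| = ½ · 10.5 · 14 = 73.5.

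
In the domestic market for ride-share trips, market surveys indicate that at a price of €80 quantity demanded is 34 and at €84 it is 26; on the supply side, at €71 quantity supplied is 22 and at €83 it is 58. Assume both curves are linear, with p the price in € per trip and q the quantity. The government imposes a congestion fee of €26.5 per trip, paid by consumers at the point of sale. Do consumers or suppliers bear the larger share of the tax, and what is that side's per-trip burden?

Demand slope: (26 − 34)/(84 − 80) = -2, so qd = 194 − 2p.
Supply slope: (58 − 22)/(83 − 71) = 3, so qs = 3p − 191.
Without the tax, 194 − 2p = 3p − 191 gives 5p = 385, so p* = €77 and q* = 40.
With the tax collected from consumers, demand (in seller-price terms) shifts: qd = 194 − 2(p + 26.5).
Solving gives q = 8.2 with consumers paying €92.9 and suppliers receiving €66.4 (the €26.5 wedge).
Per-trip burden: consumers €15.9, suppliers €10.6.
Consumers take the larger share because demand is less price-elastic here (demand slope 2 vs supply slope 3).
The less price-elastic side of the market bears the larger share of a per-unit tax.

Consumers bear the larger share: €15.9 per trip.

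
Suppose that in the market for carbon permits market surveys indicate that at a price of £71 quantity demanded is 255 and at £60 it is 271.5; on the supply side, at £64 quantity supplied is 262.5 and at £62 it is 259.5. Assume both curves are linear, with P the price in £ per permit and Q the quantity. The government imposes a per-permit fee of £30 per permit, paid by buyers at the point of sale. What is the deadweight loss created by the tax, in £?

Deadweight loss = £337.5.

Demand slope: (271.5 − 255)/(60 − 71) = -1.5, so Qd = 361.5 − 1.5P.
Supply slope: (259.5 − 262.5)/(62 − 64) = 1.5, so Qs = 1.5P + 166.5.
Before the tax: set 361.5 − 1.5P = 1.5P + 166.5 → P* = £65, Q* = 264.
With the tax collected from buyers, demand (in seller-price terms) shifts: Qd = 361.5 − 1.5(P + 30).
New equilibrium: buyers pay £80, sellers receive £50, Q = 241.5. (Wedge: Pb − Ps = 30.)
Quantity falls by |ΔQ| = |264 − 241.5| = 22.5.
DWL = ½ · t · |ΔQ| = ½ · 30 · 22.5 = £337.5.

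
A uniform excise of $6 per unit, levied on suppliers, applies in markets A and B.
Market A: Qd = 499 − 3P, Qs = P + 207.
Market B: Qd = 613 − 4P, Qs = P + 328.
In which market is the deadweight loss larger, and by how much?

Market B, by $0.9.

Market A: pre-tax P* = $73, Q* = 280; post-tax Q = 275.5; deadweight loss = $13.5.
Market B: pre-tax P* = $57, Q* = 385; post-tax Q = 380.2; deadweight loss = $14.4.
Difference: $13.5 vs $14.4 → market B is larger by $0.9.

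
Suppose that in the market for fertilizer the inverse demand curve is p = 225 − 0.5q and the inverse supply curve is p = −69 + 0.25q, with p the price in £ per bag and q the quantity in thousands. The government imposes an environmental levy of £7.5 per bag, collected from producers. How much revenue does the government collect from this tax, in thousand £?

Tax revenue = £2865 thousand.

Inverting to q(p) form: qd = 450 − 2p; qs = 4p + 276.
Before the tax: set 450 − 2p = 4p + 276 → p* = £29, q* = 392.
With the tax collected from producers, supply shifts: qs = 4(p − 7.5) + 276.
Solving gives q = 382 with buyers paying £34 and producers receiving £26.5 (the £7.5 wedge).
Revenue = t · Q = 7.5 · 382 = £2865.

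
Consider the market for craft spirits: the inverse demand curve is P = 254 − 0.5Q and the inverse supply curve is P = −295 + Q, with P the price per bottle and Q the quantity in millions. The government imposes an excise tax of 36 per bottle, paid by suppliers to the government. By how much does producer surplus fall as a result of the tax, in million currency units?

Producer surplus falls by 8496 million.

Rewrite in direct form: Qd = 508 − 2P and Qs = P + 295.
Without the tax, 508 − 2P = P + 295 gives 3P = 213, so P* = 71 and Q* = 366.
With the tax collected from suppliers, supply shifts: Qs = (P − 36) + 295.
Solving gives Q = 342 with buyers paying 83 and suppliers receiving 47 (the 36 wedge).
ΔPS is the trapezoid between Q = 342 and Q = 366 of height 24: ½ · (366 + 342) · 24 = 8496.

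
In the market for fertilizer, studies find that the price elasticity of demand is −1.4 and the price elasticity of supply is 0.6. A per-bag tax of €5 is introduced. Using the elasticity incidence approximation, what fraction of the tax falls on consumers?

Consumers' share ≈ 0.3.

Incidence ratio: consumers' share ≈ εs / (εs + |εd|) = 0.6 / (0.6 + 1.4) = 0.3.
Supply is the less elastic side, so consumers bear the smaller share.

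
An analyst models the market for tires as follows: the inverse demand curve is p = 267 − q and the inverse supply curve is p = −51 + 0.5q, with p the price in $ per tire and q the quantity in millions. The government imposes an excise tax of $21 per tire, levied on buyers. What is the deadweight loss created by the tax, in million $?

Rewrite in direct form: qd = 267 − p and qs = 2p + 102.
Without the tax, 267 − p = 2p + 102 gives 3p = 165, so p* = $55 and q* = 212.
With the tax collected from buyers, demand (in seller-price terms) shifts: qd = 267 − (p + 21).
New equilibrium: buyers pay $69, sellers receive $48, q = 198. (Wedge: pb − ps = 21.)
Quantity falls by |ΔQ| = |212 − 198| = 14.
DWL = ½ · t · |ΔQ| = ½ · 21 · 14 = $147.

Deadweight loss = $147 million.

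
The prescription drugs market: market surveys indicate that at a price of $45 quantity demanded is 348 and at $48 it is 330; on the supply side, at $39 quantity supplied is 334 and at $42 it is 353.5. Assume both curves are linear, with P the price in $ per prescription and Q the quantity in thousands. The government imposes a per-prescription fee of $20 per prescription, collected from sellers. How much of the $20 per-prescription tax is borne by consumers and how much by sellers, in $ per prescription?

Demand slope: (330 − 348)/(48 − 45) = -6, so Qd = 618 − 6P.
Supply slope: (353.5 − 334)/(42 − 39) = 6.5, so Qs = 6.5P + 80.5.
Before the tax: set 618 − 6P = 6.5P + 80.5 → P* = $43, Q* = 360.
With the tax collected from sellers, supply shifts: Qs = 6.5(P − 20) + 80.5.
New equilibrium: consumers pay $53.4, sellers receive $33.4, Q = 297.6. (Wedge: Pb − Ps = 20.)
Burden on consumers: $10.4; on sellers: $9.6. (They sum to $20.)
The less price-elastic side of the market bears the larger share of a per-unit tax.

Consumers bear $10.4 per prescription; sellers bear $9.6 per prescription.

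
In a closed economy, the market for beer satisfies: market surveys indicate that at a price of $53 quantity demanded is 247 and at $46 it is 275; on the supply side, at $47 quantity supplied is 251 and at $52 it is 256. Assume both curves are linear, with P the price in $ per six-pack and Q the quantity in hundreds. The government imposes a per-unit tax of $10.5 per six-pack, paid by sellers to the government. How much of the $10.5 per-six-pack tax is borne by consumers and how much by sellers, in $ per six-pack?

Consumers bear $2.1 per six-pack; sellers bear $8.4 per six-pack.

Demand slope: (275 − 247)/(46 − 53) = -4, so Qd = 459 − 4P.
Supply slope: (256 − 251)/(52 − 47) = 1, so Qs = P + 204.
Without the tax, 459 − 4P = P + 204 gives 5P = 255, so P* = $51 and Q* = 255.
With the tax collected from sellers, supply shifts: Qs = (P − 10.5) + 204.
New equilibrium: consumers pay $53.1, sellers receive $42.6, Q = 246.6. (Wedge: Pb − Ps = 10.5.)
Burden on consumers: $2.1; on sellers: $8.4. (They sum to $10.5.)
The less price-elastic side of the market bears the larger share of a per-unit tax.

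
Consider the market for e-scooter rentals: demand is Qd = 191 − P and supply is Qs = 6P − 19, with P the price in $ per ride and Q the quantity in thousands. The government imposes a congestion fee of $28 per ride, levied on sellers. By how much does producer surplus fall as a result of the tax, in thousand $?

Producer surplus falls by $596 thousand.

Before the tax: set 191 − P = 6P − 19 → P* = $30, Q* = 161.
With the tax collected from sellers, supply shifts: Qs = 6(P − 28) − 19.
New equilibrium: consumers pay $54, sellers receive $26, Q = 137. (Wedge: Pb − Ps = 28.)
ΔPS is the trapezoid between Q = 137 and Q = 161 of height $4: ½ · (161 + 137) · 4 = $596.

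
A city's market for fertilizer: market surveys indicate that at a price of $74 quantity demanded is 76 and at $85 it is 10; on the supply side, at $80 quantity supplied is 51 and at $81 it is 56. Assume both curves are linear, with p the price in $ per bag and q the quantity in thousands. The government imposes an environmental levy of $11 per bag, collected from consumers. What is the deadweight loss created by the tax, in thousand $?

Demand slope: (10 − 76)/(85 − 74) = -6, so qd = 520 − 6p.
Supply slope: (56 − 51)/(81 − 80) = 5, so qs = 5p − 349.
Without the tax, 520 − 6p = 5p − 349 gives 11p = 869, so p* = $79 and q* = 46.
With the tax collected from consumers, demand (in seller-price terms) shifts: qd = 520 − 6(p + 11).
New equilibrium: consumers pay $84, sellers receive $73, q = 16. (Wedge: pb − ps = 11.)
Quantity falls by |ΔQ| = |46 − 16| = 30.
DWL = ½ · t · |ΔQ| = ½ · 11 · 30 = $165.

Deadweight loss = $165 thousand.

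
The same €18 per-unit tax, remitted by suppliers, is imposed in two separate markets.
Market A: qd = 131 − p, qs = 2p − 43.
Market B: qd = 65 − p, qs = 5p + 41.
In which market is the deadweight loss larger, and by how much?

Market B, by €27.

Market A: pre-tax p* = €58, q* = 73; post-tax q = 61; deadweight loss = €108.
Market B: pre-tax p* = €4, q* = 61; post-tax q = 46; deadweight loss = €135.
Difference: €108 vs €135 → market B is larger by €27.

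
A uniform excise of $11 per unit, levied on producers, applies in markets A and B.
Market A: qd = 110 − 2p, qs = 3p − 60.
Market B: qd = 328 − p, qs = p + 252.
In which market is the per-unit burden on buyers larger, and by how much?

Market A: pre-tax p* = $34, q* = 42; post-tax q = 28.8; per-unit burden on buyers = $6.6.
Market B: pre-tax p* = $38, q* = 290; post-tax q = 284.5; per-unit burden on buyers = $5.5.
Difference: $6.6 vs $5.5 → market A is larger by $1.1.

Market A, by $1.1.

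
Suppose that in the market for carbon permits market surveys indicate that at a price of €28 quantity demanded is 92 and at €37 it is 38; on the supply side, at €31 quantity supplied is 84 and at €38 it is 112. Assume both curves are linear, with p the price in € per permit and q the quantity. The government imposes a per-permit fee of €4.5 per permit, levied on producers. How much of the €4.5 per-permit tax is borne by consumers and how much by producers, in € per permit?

Consumers bear €1.8 per permit; producers bear €2.7 per permit.

Demand slope: (38 − 92)/(37 − 28) = -6, so qd = 260 − 6p.
Supply slope: (112 − 84)/(38 − 31) = 4, so qs = 4p − 40.
Before the tax: set 260 − 6p = 4p − 40 → p* = €30, q* = 80.
With the tax collected from producers, supply shifts: qs = 4(p − 4.5) − 40.
Solving gives q = 69.2 with consumers paying €31.8 and producers receiving €27.3 (the €4.5 wedge).
Burden on consumers: €1.8; on producers: €2.7. (They sum to €4.5.)
The less price-elastic side of the market bears the larger share of a per-unit tax.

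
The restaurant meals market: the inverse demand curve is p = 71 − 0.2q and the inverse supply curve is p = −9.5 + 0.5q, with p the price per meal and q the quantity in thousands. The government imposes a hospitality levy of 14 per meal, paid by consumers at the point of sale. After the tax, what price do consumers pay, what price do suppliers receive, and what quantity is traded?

Consumers pay 52; suppliers receive 38; quantity = 95.

Rewrite in direct form: qd = 355 − 5p and qs = 2p + 19.
Without the tax, 355 − 5p = 2p + 19 gives 7p = 336, so p* = 48 and q* = 115.
With the tax collected from consumers, demand (in seller-price terms) shifts: qd = 355 − 5(p + 14).
Solving gives q = 95 with consumers paying 52 and suppliers receiving 38 (the 14 wedge).
The less price-elastic side of the market bears the larger share of a per-unit tax.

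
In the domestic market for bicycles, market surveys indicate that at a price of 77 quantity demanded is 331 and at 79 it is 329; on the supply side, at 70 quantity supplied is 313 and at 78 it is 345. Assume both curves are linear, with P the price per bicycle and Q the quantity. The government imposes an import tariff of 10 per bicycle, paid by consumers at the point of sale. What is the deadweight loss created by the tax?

Demand slope: (329 − 331)/(79 − 77) = -1, so Qd = 408 − P.
Supply slope: (345 − 313)/(78 − 70) = 4, so Qs = 4P + 33.
Before the tax: set 408 − P = 4P + 33 → P* = 75, Q* = 333.
With the tax collected from consumers, demand (in seller-price terms) shifts: Qd = 408 − (P + 10).
Solving gives Q = 325 with consumers paying 83 and suppliers receiving 73 (the 10 wedge).
Quantity falls by |ΔQ| = |333 − 325| = 8.
DWL = ½ · t · |ΔQ| = ½ · 10 · 8 = 40.

Deadweight loss = 40.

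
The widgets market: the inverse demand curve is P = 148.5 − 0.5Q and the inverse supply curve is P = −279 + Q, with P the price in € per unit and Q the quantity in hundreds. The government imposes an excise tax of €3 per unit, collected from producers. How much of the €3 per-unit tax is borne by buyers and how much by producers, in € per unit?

Rewrite in direct form: Qd = 297 − 2P and Qs = P + 279.
Without the tax, 297 − 2P = P + 279 gives 3P = 18, so P* = €6 and Q* = 285.
With the tax collected from producers, supply shifts: Qs = (P − 3) + 279.
New equilibrium: buyers pay €7, producers receive €4, Q = 283. (Wedge: Pb − Ps = 3.)
Burden on buyers: €1; on producers: €2. (They sum to €3.)
The less price-elastic side of the market bears the larger share of a per-unit tax.

Buyers bear €1 per unit; producers bear €2 per unit.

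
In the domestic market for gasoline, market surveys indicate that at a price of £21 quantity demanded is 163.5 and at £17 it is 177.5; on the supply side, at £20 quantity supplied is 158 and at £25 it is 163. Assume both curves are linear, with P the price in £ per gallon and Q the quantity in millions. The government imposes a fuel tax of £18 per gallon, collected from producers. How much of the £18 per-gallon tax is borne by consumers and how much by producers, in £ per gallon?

Consumers bear £4 per gallon; producers bear £14 per gallon.

Demand slope: (177.5 − 163.5)/(17 − 21) = -3.5, so Qd = 237 − 3.5P.
Supply slope: (163 − 158)/(25 − 20) = 1, so Qs = P + 138.
Without the tax, 237 − 3.5P = P + 138 gives 4.5P = 99, so P* = £22 and Q* = 160.
With the tax collected from producers, supply shifts: Qs = (P − 18) + 138.
New equilibrium: consumers pay £26, producers receive £8, Q = 146. (Wedge: Pb − Ps = 18.)
Burden on consumers: £4; on producers: £14. (They sum to £18.)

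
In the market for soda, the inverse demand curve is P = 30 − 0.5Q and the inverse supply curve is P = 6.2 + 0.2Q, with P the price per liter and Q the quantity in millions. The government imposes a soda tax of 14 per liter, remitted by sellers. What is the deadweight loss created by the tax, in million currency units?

Inverting to Q(P) form: Qd = 60 − 2P; Qs = 5P − 31.
Before the tax: set 60 − 2P = 5P − 31 → P* = 13, Q* = 34.
With the tax collected from sellers, supply shifts: Qs = 5(P − 14) − 31.
New equilibrium: buyers pay 23, sellers receive 9, Q = 14. (Wedge: Pb − Ps = 14.)
Quantity falls by |ΔQ| = |34 − 14| = 20.
DWL = ½ · t · |ΔQ| = ½ · 14 · 20 = 140.

Deadweight loss = 140 million.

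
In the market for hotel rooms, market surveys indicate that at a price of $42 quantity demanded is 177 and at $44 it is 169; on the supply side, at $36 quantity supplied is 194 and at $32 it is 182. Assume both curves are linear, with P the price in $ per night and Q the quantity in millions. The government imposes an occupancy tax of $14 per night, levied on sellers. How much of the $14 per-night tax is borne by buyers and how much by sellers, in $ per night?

Demand slope: (169 − 177)/(44 − 42) = -4, so Qd = 345 − 4P.
Supply slope: (182 − 194)/(32 − 36) = 3, so Qs = 3P + 86.
Before the tax: set 345 − 4P = 3P + 86 → P* = $37, Q* = 197.
With the tax collected from sellers, supply shifts: Qs = 3(P − 14) + 86.
New equilibrium: buyers pay $43, sellers receive $29, Q = 173. (Wedge: Pb − Ps = 14.)
Burden on buyers: $6; on sellers: $8. (They sum to $14.)
The less price-elastic side of the market bears the larger share of a per-unit tax.

Buyers bear $6 per night; sellers bear $8 per night.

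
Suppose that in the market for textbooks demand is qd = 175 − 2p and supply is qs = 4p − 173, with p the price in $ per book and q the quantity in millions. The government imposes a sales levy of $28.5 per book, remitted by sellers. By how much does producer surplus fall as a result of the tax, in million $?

Before the tax: set 175 − 2p = 4p − 173 → p* = $58, q* = 59.
With the tax collected from sellers, supply shifts: qs = 4(p − 28.5) − 173.
Solving gives q = 21 with consumers paying $77 and sellers receiving $48.5 (the $28.5 wedge).
ΔPS is the trapezoid between Q = 21 and Q = 59 of height $9.5: ½ · (59 + 21) · 9.5 = $380.

Producer surplus falls by $380 million.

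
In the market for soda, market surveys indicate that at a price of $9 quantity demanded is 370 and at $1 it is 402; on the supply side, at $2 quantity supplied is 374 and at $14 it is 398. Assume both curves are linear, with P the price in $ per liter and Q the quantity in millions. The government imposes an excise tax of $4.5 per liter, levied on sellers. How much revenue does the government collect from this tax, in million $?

Demand slope: (402 − 370)/(1 − 9) = -4, so Qd = 406 − 4P.
Supply slope: (398 − 374)/(14 − 2) = 2, so Qs = 2P + 370.
Without the tax, 406 − 4P = 2P + 370 gives 6P = 36, so P* = $6 and Q* = 382.
With the tax collected from sellers, supply shifts: Qs = 2(P − 4.5) + 370.
Solving gives Q = 376 with consumers paying $7.5 and sellers receiving $3 (the $4.5 wedge).
Revenue = t · Q = 4.5 · 376 = $1692.

Tax revenue = $1692 million.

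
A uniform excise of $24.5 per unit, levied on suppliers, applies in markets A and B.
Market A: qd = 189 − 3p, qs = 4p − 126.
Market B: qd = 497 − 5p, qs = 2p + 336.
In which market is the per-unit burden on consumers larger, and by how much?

Market A: pre-tax p* = $45, q* = 54; post-tax q = 12; per-unit burden on consumers = $14.
Market B: pre-tax p* = $23, q* = 382; post-tax q = 347; per-unit burden on consumers = $7.
Difference: $14 vs $7 → market A is larger by $7.

Market A, by $7.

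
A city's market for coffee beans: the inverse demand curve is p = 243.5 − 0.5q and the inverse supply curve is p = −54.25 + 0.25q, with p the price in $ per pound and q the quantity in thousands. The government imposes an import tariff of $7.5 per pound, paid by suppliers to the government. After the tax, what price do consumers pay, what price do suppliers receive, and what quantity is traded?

Inverting to q(p) form: qd = 487 − 2p; qs = 4p + 217.
Before the tax: set 487 − 2p = 4p + 217 → p* = $45, q* = 397.
With the tax collected from suppliers, supply shifts: qs = 4(p − 7.5) + 217.
Solving gives q = 387 with consumers paying $50 and suppliers receiving $42.5 (the $7.5 wedge).

Consumers pay $50; suppliers receive $42.5; quantity = 387.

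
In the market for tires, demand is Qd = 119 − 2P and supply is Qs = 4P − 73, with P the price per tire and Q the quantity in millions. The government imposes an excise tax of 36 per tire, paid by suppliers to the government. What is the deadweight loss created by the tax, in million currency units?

Deadweight loss = 864 million.

Before the tax: set 119 − 2P = 4P − 73 → P* = 32, Q* = 55.
With the tax collected from suppliers, supply shifts: Qs = 4(P − 36) − 73.
New equilibrium: consumers pay 56, suppliers receive 20, Q = 7. (Wedge: Pb − Ps = 36.)
Quantity falls by |ΔQ| = |55 − 7| = 48.
DWL = ½ · t · |ΔQ| = ½ · 36 · 48 = 864.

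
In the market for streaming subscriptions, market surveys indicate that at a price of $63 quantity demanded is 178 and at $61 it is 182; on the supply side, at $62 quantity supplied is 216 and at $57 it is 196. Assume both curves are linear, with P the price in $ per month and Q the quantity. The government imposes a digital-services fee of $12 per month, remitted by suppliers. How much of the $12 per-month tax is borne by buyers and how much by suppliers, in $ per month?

Demand slope: (182 − 178)/(61 − 63) = -2, so Qd = 304 − 2P.
Supply slope: (196 − 216)/(57 − 62) = 4, so Qs = 4P − 32.
Without the tax, 304 − 2P = 4P − 32 gives 6P = 336, so P* = $56 and Q* = 192.
With the tax collected from suppliers, supply shifts: Qs = 4(P − 12) − 32.
Solving gives Q = 176 with buyers paying $64 and suppliers receiving $52 (the $12 wedge).
Burden on buyers: $8; on suppliers: $4. (They sum to $12.)

Buyers bear $8 per month; suppliers bear $4 per month.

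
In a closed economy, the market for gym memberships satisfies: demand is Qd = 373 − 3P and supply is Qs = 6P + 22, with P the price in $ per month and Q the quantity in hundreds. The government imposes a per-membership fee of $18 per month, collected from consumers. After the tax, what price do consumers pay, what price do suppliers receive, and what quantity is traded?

Without the tax, 373 − 3P = 6P + 22 gives 9P = 351, so P* = $39 and Q* = 256.
With the tax collected from consumers, demand (in seller-price terms) shifts: Qd = 373 − 3(P + 18).
New equilibrium: consumers pay $51, suppliers receive $33, Q = 220. (Wedge: Pb − Ps = 18.)
The less price-elastic side of the market bears the larger share of a per-unit tax.

Consumers pay $51; suppliers receive $33; quantity = 220.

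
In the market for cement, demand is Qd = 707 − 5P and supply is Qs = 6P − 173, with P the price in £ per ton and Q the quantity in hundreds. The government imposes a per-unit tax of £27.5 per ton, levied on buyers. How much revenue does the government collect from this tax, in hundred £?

Tax revenue = £6380 hundred.

Before the tax: set 707 − 5P = 6P − 173 → P* = £80, Q* = 307.
With the tax collected from buyers, demand (in seller-price terms) shifts: Qd = 707 − 5(P + 27.5).
Solving gives Q = 232 with buyers paying £95 and sellers receiving £67.5 (the £27.5 wedge).
Revenue = t · Q = 27.5 · 232 = £6380.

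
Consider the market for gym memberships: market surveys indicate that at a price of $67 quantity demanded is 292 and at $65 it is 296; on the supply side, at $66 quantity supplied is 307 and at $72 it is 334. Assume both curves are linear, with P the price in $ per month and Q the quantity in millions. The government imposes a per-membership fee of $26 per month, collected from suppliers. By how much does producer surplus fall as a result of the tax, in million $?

Demand slope: (296 − 292)/(65 − 67) = -2, so Qd = 426 − 2P.
Supply slope: (334 − 307)/(72 − 66) = 4.5, so Qs = 4.5P + 10.
Without the tax, 426 − 2P = 4.5P + 10 gives 6.5P = 416, so P* = $64 and Q* = 298.
With the tax collected from suppliers, supply shifts: Qs = 4.5(P − 26) + 10.
New equilibrium: consumers pay $82, suppliers receive $56, Q = 262. (Wedge: Pb − Ps = 26.)
ΔPS is the trapezoid between Q = 262 and Q = 298 of height $8: ½ · (298 + 262) · 8 = $2240.

Producer surplus falls by $2240 million.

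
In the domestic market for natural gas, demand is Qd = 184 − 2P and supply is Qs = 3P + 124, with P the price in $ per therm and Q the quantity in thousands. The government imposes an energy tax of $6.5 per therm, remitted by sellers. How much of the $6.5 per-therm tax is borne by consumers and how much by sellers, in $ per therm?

Consumers bear $3.9 per therm; sellers bear $2.6 per therm.

Without the tax, 184 − 2P = 3P + 124 gives 5P = 60, so P* = $12 and Q* = 160.
With the tax collected from sellers, supply shifts: Qs = 3(P − 6.5) + 124.
Solving gives Q = 152.2 with consumers paying $15.9 and sellers receiving $9.4 (the $6.5 wedge).
Burden on consumers: $3.9; on sellers: $2.6. (They sum to $6.5.)
The less price-elastic side of the market bears the larger share of a per-unit tax.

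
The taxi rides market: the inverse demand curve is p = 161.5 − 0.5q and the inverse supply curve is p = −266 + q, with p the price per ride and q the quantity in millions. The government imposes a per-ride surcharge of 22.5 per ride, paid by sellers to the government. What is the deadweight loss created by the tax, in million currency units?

Deadweight loss = 168.75 million.

Rewrite in direct form: qd = 323 − 2p and qs = p + 266.
Without the tax, 323 − 2p = p + 266 gives 3p = 57, so p* = 19 and q* = 285.
With the tax collected from sellers, supply shifts: qs = (p − 22.5) + 266.
Solving gives q = 270 with buyers paying 26.5 and sellers receiving 4 (the 22.5 wedge).
Quantity falls by |ΔQ| = |285 − 270| = 15.
DWL = ½ · t · |ΔQ| = ½ · 22.5 · 15 = 168.75.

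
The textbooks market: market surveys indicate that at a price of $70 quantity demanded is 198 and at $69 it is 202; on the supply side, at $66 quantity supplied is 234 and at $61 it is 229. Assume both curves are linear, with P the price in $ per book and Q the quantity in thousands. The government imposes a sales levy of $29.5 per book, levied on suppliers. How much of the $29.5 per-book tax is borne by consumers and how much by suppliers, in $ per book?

Demand slope: (202 − 198)/(69 − 70) = -4, so Qd = 478 − 4P.
Supply slope: (229 − 234)/(61 − 66) = 1, so Qs = P + 168.
Without the tax, 478 − 4P = P + 168 gives 5P = 310, so P* = $62 and Q* = 230.
With the tax collected from suppliers, supply shifts: Qs = (P − 29.5) + 168.
New equilibrium: consumers pay $67.9, suppliers receive $38.4, Q = 206.4. (Wedge: Pb − Ps = 29.5.)
Burden on consumers: $5.9; on suppliers: $23.6. (They sum to $29.5.)
The less price-elastic side of the market bears the larger share of a per-unit tax.

Consumers bear $5.9 per book; suppliers bear $23.6 per book.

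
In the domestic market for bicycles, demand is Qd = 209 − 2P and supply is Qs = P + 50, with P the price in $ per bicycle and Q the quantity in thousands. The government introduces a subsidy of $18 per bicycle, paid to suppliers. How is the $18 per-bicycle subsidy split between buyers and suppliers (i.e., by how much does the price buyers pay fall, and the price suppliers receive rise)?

Buyers gain $6 per bicycle; suppliers gain $12 per bicycle.

Before the subsidy: set 209 − 2P = P + 50 → P* = $53, Q* = 103.
With a per-unit subsidy paid to suppliers, each receives P + 18 per unit sold, so supply becomes Qs = (P + 18) + 50.
Solving gives Q = 115 with buyers paying $47 and suppliers receiving $65 (the $18 wedge).
Gain to buyers: $6; to suppliers: $12. (They sum to $18.)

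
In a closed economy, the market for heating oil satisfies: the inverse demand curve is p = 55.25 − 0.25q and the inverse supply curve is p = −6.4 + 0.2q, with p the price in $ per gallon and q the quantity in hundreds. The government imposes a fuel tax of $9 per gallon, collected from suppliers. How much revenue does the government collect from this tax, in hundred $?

Inverting to q(p) form: qd = 221 − 4p; qs = 5p + 32.
Without the tax, 221 − 4p = 5p + 32 gives 9p = 189, so p* = $21 and q* = 137.
With the tax collected from suppliers, supply shifts: qs = 5(p − 9) + 32.
New equilibrium: buyers pay $26, suppliers receive $17, q = 117. (Wedge: pb − ps = 9.)
Revenue = t · Q = 9 · 117 = $1053.

Tax revenue = $1053 hundred.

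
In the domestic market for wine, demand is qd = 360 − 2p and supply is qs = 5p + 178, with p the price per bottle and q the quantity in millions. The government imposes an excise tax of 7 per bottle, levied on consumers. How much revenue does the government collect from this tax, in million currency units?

Before the tax: set 360 − 2p = 5p + 178 → p* = 26, q* = 308.
With the tax collected from consumers, demand (in seller-price terms) shifts: qd = 360 − 2(p + 7).
New equilibrium: consumers pay 31, suppliers receive 24, q = 298. (Wedge: pb − ps = 7.)
Revenue = t · Q = 7 · 298 = 2086.

Tax revenue = 2086 million.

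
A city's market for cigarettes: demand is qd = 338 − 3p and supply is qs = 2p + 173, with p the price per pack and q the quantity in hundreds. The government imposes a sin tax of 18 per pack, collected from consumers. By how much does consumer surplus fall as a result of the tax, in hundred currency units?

Consumer surplus falls by 1643.04 hundred.

Before the tax: set 338 − 3p = 2p + 173 → p* = 33, q* = 239.
With the tax collected from consumers, demand (in seller-price terms) shifts: qd = 338 − 3(p + 18).
Solving gives q = 217.4 with consumers paying 40.2 and suppliers receiving 22.2 (the 18 wedge).
ΔCS is the trapezoid between Q = 217.4 and Q = 239 of height 7.2: ½ · (239 + 217.4) · 7.2 = 1643.04.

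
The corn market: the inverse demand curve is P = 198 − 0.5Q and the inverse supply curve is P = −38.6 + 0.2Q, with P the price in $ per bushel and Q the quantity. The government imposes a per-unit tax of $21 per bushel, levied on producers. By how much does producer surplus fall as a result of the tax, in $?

Producer surplus falls by $1938.

Inverting to Q(P) form: Qd = 396 − 2P; Qs = 5P + 193.
Before the tax: set 396 − 2P = 5P + 193 → P* = $29, Q* = 338.
With the tax collected from producers, supply shifts: Qs = 5(P − 21) + 193.
New equilibrium: consumers pay $44, producers receive $23, Q = 308. (Wedge: Pb − Ps = 21.)
ΔPS is the trapezoid between Q = 308 and Q = 338 of height $6: ½ · (338 + 308) · 6 = $1938.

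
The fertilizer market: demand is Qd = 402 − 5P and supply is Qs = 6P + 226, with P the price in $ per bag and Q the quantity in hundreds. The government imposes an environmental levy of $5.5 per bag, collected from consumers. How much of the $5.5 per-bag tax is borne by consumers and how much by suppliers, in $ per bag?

Without the tax, 402 − 5P = 6P + 226 gives 11P = 176, so P* = $16 and Q* = 322.
With the tax collected from consumers, demand (in seller-price terms) shifts: Qd = 402 − 5(P + 5.5).
Solving gives Q = 307 with consumers paying $19 and suppliers receiving $13.5 (the $5.5 wedge).
Burden on consumers: $3; on suppliers: $2.5. (They sum to $5.5.)

Consumers bear $3 per bag; suppliers bear $2.5 per bag.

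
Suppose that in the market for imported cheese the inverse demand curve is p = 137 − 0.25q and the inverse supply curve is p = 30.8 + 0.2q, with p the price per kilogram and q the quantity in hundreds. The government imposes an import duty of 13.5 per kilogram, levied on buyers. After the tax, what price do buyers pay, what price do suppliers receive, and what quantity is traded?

Buyers pay 85.5; suppliers receive 72; quantity = 206.

Inverting to q(p) form: qd = 548 − 4p; qs = 5p − 154.
Before the tax: set 548 − 4p = 5p − 154 → p* = 78, q* = 236.
With the tax collected from buyers, demand (in seller-price terms) shifts: qd = 548 − 4(p + 13.5).
New equilibrium: buyers pay 85.5, suppliers receive 72, q = 206. (Wedge: pb − ps = 13.5.)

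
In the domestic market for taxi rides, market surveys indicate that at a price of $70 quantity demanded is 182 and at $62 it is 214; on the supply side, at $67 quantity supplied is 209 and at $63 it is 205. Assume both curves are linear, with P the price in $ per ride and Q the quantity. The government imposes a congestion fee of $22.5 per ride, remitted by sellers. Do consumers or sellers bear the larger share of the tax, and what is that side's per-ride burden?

Demand slope: (214 − 182)/(62 − 70) = -4, so Qd = 462 − 4P.
Supply slope: (205 − 209)/(63 − 67) = 1, so Qs = P + 142.
Without the tax, 462 − 4P = P + 142 gives 5P = 320, so P* = $64 and Q* = 206.
With the tax collected from sellers, supply shifts: Qs = (P − 22.5) + 142.
New equilibrium: consumers pay $68.5, sellers receive $46, Q = 188. (Wedge: Pb − Ps = 22.5.)
Per-ride burden: consumers $4.5, sellers $18.
Sellers take the larger share because supply is less price-elastic here (demand slope 4 vs supply slope 1).

Sellers bear the larger share: $18 per ride.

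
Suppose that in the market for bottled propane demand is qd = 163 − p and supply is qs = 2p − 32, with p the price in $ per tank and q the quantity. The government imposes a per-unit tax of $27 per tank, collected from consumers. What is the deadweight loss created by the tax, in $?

Deadweight loss = $243.

Before the tax: set 163 − p = 2p − 32 → p* = $65, q* = 98.
With the tax collected from consumers, demand (in seller-price terms) shifts: qd = 163 − (p + 27).
Solving gives q = 80 with consumers paying $83 and suppliers receiving $56 (the $27 wedge).
Quantity falls by |ΔQ| = |98 − 80| = 18.
DWL = ½ · t · |ΔQ| = ½ · 27 · 18 = $243.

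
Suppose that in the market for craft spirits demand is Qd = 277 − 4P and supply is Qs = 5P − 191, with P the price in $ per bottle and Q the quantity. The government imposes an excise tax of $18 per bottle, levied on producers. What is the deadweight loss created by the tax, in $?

Without the tax, 277 − 4P = 5P − 191 gives 9P = 468, so P* = $52 and Q* = 69.
With the tax collected from producers, supply shifts: Qs = 5(P − 18) − 191.
Solving gives Q = 29 with consumers paying $62 and producers receiving $44 (the $18 wedge).
Quantity falls by |ΔQ| = |69 − 29| = 40.
DWL = ½ · t · |ΔQ| = ½ · 18 · 40 = $360.

Deadweight loss = $360.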